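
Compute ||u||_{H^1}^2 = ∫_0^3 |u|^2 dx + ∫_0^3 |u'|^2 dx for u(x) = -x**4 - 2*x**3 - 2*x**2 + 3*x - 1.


||u||_{H^1}^2 = 1554699/70

The H^1 norm (squared) on an interval (0, L) is
  ||u||_{H^1}^2 = ∫_0^L u(x)^2 dx + ∫_0^L u'(x)^2 dx.
Compute u'(x) = -4*x**3 - 6*x**2 - 4*x + 3.
Then u(x)^2 = x**8 + 4*x**7 + 8*x**6 + 2*x**5 - 6*x**4 - 8*x**3 + 13*x**2 - 6*x + 1 and u'(x)^2 = 16*x**6 + 48*x**5 + 68*x**4 + 24*x**3 - 20*x**2 - 24*x + 9.
Integrate each monomial from 0 to 3 using ∫_0^3 c·x^n dx = c·3^(n+1)/(n+1):
  ∫_0^3 u(x)^2 dx = ∫_0^3 (x^8 + 4*x^7 + 8*x^6 + 2*x^5 - 6*x^4 - 8*x^3 + 13*x^2 - 6*x + 1) dx. Term by term:
    ∫_0^3 x^8 dx = 2187;  ∫_0^3 4*x^7 dx = 6561/2;  ∫_0^3 8*x^6 dx = 17496/7;
    ∫_0^3 2*x^5 dx = 243;  ∫_0^3 -6*x^4 dx = -1458/5;  ∫_0^3 -8*x^3 dx = -162;
    ∫_0^3 13*x^2 dx = 117;  ∫_0^3 -6*x dx = -27;  ∫_0^3 1 dx = 3.
  Sum: 2187 + 6561/2 + 17496/7 + 243 − 1458/5 − 162 + 117 − 27 + 3 = 549453/70.
  ∫_0^3 u'(x)^2 dx = ∫_0^3 (16*x^6 + 48*x^5 + 68*x^4 + 24*x^3 - 20*x^2 - 24*x + 9) dx. Term by term:
    ∫_0^3 16*x^6 dx = 34992/7;  ∫_0^3 48*x^5 dx = 5832;  ∫_0^3 68*x^4 dx = 16524/5;
    ∫_0^3 24*x^3 dx = 486;  ∫_0^3 -20*x^2 dx = -180;  ∫_0^3 -24*x dx = -108;
    ∫_0^3 9 dx = 27.
  Sum: 34992/7 + 5832 + 16524/5 + 486 − 180 − 108 + 27 = 502623/35.
Adding: ||u||_{H^1}^2 = 549453/70 + 502623/35 = 1554699/70.


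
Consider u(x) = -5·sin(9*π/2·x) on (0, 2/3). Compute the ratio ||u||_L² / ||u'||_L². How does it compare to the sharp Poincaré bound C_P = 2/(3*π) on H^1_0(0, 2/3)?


||u||_L² / ||u'||_L² = 2/(9*π) < C_P = 2/(3*π).

u(x) = -5·sin(9*π/2·x), so u'(x) = -45*π*cos(9*π*x/2)/2.
Writing u(x) = A·sin(kπx/L) with A = -5 and k = 3, use ∫_0^L sin²(kπx/L) dx = L/2 and ∫_0^L cos²(kπx/L) dx = L/2.
u² = 25·sin²(9*π/2·x) and (u')² = 2025*π^2/4·cos²(9*π/2·x), and each of sin², cos² integrates to L/2 = 1/3 over (0, 2/3).
∫_0^2/3 u² dx = 25/3, so ||u||_L² = 5*sqrt(3)/3.
∫_0^2/3 (u')² dx = 675*π^2/4, so ||u'||_L² = 15*sqrt(3)*π/2.
Ratio ||u||_L² / ||u'||_L² = 2/(9*π).
Sharp Poincaré constant on H^1_0(0, 2/3) is C_P = L/π = 2/(3*π), achieved by sin(3*π/2·x).
This is the k = 3 harmonic; the ratio L/(kπ) is strictly less than C_P = L/π, consistent with the sharp inequality ||u||_L² ≤ C_P ||u'||_L².


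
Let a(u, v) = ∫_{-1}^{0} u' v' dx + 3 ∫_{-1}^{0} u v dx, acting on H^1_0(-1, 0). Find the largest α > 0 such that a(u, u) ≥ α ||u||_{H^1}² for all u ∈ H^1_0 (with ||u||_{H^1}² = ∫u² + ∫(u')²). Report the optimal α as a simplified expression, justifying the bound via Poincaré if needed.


α = 1

Coercivity of a(·,·) on H^1_0(-1, 0) means a(u, u) ≥ α ||u||_{H^1}² for every u ∈ H^1_0.
The interval has length L = 1, and Poincaré/coercivity depend only on L. Here a(u, u) = ∫(u')² + (3)·∫u².
Here c = 3 ≥ 1, so a(u,u) = ∫(u')² + c∫u² ≥ ∫(u')² + ∫u² = ||u||_{H^1}², i.e. α = 1 works. No larger α is possible: a(u,u) ≥ α||u||_{H^1}² means (1−α)∫(u')² ≥ (α−c)∫u², and for the modes u_n = sin(nπ(x−x₀)/L) (x₀ the left endpoint) one has ∫u_n²/∫(u_n')² = (L/(nπ))² → 0, so a(u_n,u_n)/||u_n||_{H^1}² → 1. Hence the optimal constant is α = 1.
Therefore α = 1.


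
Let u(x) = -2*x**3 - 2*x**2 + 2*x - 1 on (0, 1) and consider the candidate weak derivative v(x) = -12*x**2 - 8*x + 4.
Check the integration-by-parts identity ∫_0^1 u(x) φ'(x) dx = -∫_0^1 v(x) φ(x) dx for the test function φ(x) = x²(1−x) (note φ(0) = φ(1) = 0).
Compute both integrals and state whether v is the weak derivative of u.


LHS = 7/30, RHS = 7/15. No, v is not the weak derivative of u.

u(x) = -2*x**3 - 2*x**2 + 2*x - 1, classical derivative u'(x) = -6*x**2 - 4*x + 2.
φ(x) = x²(1−x), so φ'(x) = x*(2 - 3*x).
Note φ(0) = φ(1) = 0, so the boundary term u·φ vanishes.
LHS = ∫_0^1 u(x) φ'(x) dx = ∫_0^1 (6*x^5 + 2*x^4 - 10*x^3 + 7*x^2 - 2*x) dx. Term by term:
  ∫_0^1 6*x^5 dx = 1;  ∫_0^1 2*x^4 dx = 2/5;  ∫_0^1 -10*x^3 dx = -5/2;
  ∫_0^1 7*x^2 dx = 7/3;  ∫_0^1 -2*x dx = -1.
Sum: 1 + 2/5 − 5/2 + 7/3 − 1 = 7/30.
So LHS = 7/30.
∫_0^1 v(x) φ(x) dx = ∫_0^1 (12*x^5 - 4*x^4 - 12*x^3 + 4*x^2) dx. Term by term:
  ∫_0^1 12*x^5 dx = 2;  ∫_0^1 -4*x^4 dx = -4/5;  ∫_0^1 -12*x^3 dx = -3;
  ∫_0^1 4*x^2 dx = 4/3.
Sum: 2 − 4/5 − 3 + 4/3 = -7/15.
So RHS = -∫_0^1 v(x) φ(x) dx = 7/15.
LHS − RHS = -7/30 ≠ 0, so the identity fails.
(For a valid weak derivative the identity must hold for EVERY test function, in particular this one. The failure shows v is NOT the weak derivative of u.)
Correct weak derivative would be u'(x) = -6*x**2 - 4*x + 2.


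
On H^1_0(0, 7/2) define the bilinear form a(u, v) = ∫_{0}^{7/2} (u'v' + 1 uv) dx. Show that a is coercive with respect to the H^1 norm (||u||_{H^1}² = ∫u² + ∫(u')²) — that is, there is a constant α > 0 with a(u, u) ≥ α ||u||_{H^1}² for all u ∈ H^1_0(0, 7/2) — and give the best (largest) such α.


α = 1

Coercivity of a(·,·) on H^1_0(0, 7/2) means a(u, u) ≥ α ||u||_{H^1}² for every u ∈ H^1_0.
The interval has length L = 7/2, and Poincaré/coercivity depend only on L. Here a(u, u) = ∫(u')² + (1)·∫u².
Here c = 1 ≥ 1, so a(u,u) = ∫(u')² + c∫u² ≥ ∫(u')² + ∫u² = ||u||_{H^1}², i.e. α = 1 works. No larger α is possible: a(u,u) ≥ α||u||_{H^1}² means (1−α)∫(u')² ≥ (α−c)∫u², and for the modes u_n = sin(nπ(x−x₀)/L) (x₀ the left endpoint) one has ∫u_n²/∫(u_n')² = (L/(nπ))² → 0, so a(u_n,u_n)/||u_n||_{H^1}² → 1. Hence the optimal constant is α = 1.
Therefore α = 1.


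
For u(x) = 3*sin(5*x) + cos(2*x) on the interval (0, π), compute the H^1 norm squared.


||u||_{H^1(0,π)}^2 = 100/7 + 239*π/2

u'(x) = -2*sin(2*x) + 15*cos(5*x).
Expand u² and (u')² and integrate term by term on (0, π), using: for integers n ≥ 1, ∫_0^π sin²(nx) dx = ∫_0^π cos²(nx) dx = π/2; for n ≠ n', ∫_0^π sin(nx)sin(n'x) dx = ∫_0^π cos(nx)cos(n'x) dx = 0; and by product-to-sum, ∫_0^π sin(nx)cos(n'x) dx = ½∫_0^π [sin((n+n')x) + sin((n−n')x)] dx, which is 0 when n+n' is even and 2n/(n²−n'²) when n+n' is odd (it need not vanish on (0, π)).
  u² squared terms: (3)²·∫sin(5x)² dx = 9·π/2 = 9*π/2;  (1)²·∫cos(2x)² dx = 1·π/2 = π/2.
  u² cross terms: 2·(3)·(1)·∫sin(5x)·cos(2x) dx = 6·(10/21) = 20/7.
  So ∫_0^π u² dx = 9*π/2 + π/2 + 20/7 = 20/7 + 5*π.
  (u')² squared terms: (-2)²·∫sin(2x)² dx = 4·π/2 = 2*π;  (15)²·∫cos(5x)² dx = 225·π/2 = 225*π/2.
  (u')² cross terms: 2·(-2)·(15)·∫sin(2x)·cos(5x) dx = -60·(-4/21) = 80/7.
  So ∫_0^π (u')² dx = 2*π + 225*π/2 + 80/7 = 80/7 + 229*π/2.
||u||_{H^1}^2 = (20/7 + 5*π) + (80/7 + 229*π/2) = 100/7 + 239*π/2.


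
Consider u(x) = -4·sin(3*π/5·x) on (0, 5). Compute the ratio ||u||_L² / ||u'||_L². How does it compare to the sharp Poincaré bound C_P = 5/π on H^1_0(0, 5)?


||u||_L² / ||u'||_L² = 5/(3*π) < C_P = 5/π.

u(x) = -4·sin(3*π/5·x), so u'(x) = -12*π*cos(3*π*x/5)/5.
Writing u(x) = A·sin(kπx/L) with A = -4 and k = 3, use ∫_0^L sin²(kπx/L) dx = L/2 and ∫_0^L cos²(kπx/L) dx = L/2.
u² = 16·sin²(3*π/5·x) and (u')² = 144*π^2/25·cos²(3*π/5·x), and each of sin², cos² integrates to L/2 = 5/2 over (0, 5).
∫_0^5 u² dx = 40, so ||u||_L² = 2*sqrt(10).
∫_0^5 (u')² dx = 72*π^2/5, so ||u'||_L² = 6*sqrt(10)*π/5.
Ratio ||u||_L² / ||u'||_L² = 5/(3*π).
Sharp Poincaré constant on H^1_0(0, 5) is C_P = L/π = 5/π, achieved by sin(π/5·x).
This is the k = 3 harmonic; the ratio L/(kπ) is strictly less than C_P = L/π, consistent with the sharp inequality ||u||_L² ≤ C_P ||u'||_L².


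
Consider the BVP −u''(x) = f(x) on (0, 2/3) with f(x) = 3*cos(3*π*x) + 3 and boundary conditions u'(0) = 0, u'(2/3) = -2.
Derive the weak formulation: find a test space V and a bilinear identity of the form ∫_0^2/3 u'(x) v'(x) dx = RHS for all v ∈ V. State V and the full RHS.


V = H^1(0, 2/3) (v unrestricted at boundary; u is determined up to an additive constant); weak form: ∫_0^2/3 u'v' dx = ∫_0^2/3 (3*cos(3*π*x) + 3) v dx − 2·v(2/3) for all v ∈ V.

Multiply both sides by a test function v and integrate from 0 to 2/3:
  ∫_0^2/3 −u''(x) v(x) dx = ∫_0^2/3 f(x) v(x) dx.
Integrate the LHS by parts once:
  ∫_0^2/3 −u'' v dx = −[u'(x) v(x)]_0^2/3 + ∫_0^2/3 u'(x) v'(x) dx.
Thus ∫_0^2/3 u'(x) v'(x) dx = ∫_0^2/3 f(x) v(x) dx + [u'(x) v(x)]_0^2/3.
Choose V so that boundary terms are either known or forced to vanish.
u has inhomogeneous Neumann u'(0) = 0, u'(2/3) = -2. [u' v]_0^2/3 = (-2)·v(2/3) − (0)·v(0) = − 2·v(2/3). Take V = H^1(0, 2/3); boundary term becomes part of RHS.
Weak formulation: find u (satisfying any essential BC) such that ∫_0^2/3 u'(x) v'(x) dx = ∫_0^2/3 f v dx − 2·v(2/3) for all v ∈ V (Neumann data are natural BCs: they enter the RHS as boundary terms).
Substituting f(x) = 3*cos(3*π*x) + 3, the right-hand side is ∫_0^2/3 (3*cos(3*π*x) + 3) v dx − 2·v(2/3).
Compatibility check (pure Neumann): taking v ≡ 1 ∈ V gives 0 = ∫_0^2/3 f dx + (-2) − (0), i.e. ∫_0^2/3 f dx must equal u'(0) − u'(2/3) = 2. Indeed ∫_0^2/3 (3*cos(3*π*x) + 3) dx = 2, so the data are compatible. The solution is then unique only up to an additive constant (fix it e.g. by requiring ∫_0^2/3 u dx = 0).


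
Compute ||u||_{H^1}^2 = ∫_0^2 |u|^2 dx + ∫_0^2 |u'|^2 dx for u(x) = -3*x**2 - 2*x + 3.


||u||_{H^1}^2 = 3214/15

The H^1 norm (squared) on an interval (0, L) is
  ||u||_{H^1}^2 = ∫_0^L u(x)^2 dx + ∫_0^L u'(x)^2 dx.
Compute u'(x) = -6*x - 2.
Then u(x)^2 = 9*x**4 + 12*x**3 - 14*x**2 - 12*x + 9 and u'(x)^2 = 36*x**2 + 24*x + 4.
Integrate each monomial from 0 to 2 using ∫_0^2 c·x^n dx = c·2^(n+1)/(n+1):
  ∫_0^2 u(x)^2 dx = ∫_0^2 (9*x^4 + 12*x^3 - 14*x^2 - 12*x + 9) dx. Term by term:
    ∫_0^2 9*x^4 dx = 288/5;  ∫_0^2 12*x^3 dx = 48;  ∫_0^2 -14*x^2 dx = -112/3;
    ∫_0^2 -12*x dx = -24;  ∫_0^2 9 dx = 18.
  Sum: 288/5 + 48 − 112/3 − 24 + 18 = 934/15.
  ∫_0^2 u'(x)^2 dx = ∫_0^2 (36*x^2 + 24*x + 4) dx. Term by term:
    ∫_0^2 36*x^2 dx = 96;  ∫_0^2 24*x dx = 48;  ∫_0^2 4 dx = 8.
  Sum: 96 + 48 + 8 = 152.
Adding: ||u||_{H^1}^2 = 934/15 + 152 = 3214/15.


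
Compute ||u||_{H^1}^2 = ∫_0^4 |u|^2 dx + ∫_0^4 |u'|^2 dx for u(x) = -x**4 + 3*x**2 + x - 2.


||u||_{H^1}^2 = 2802796/63

The H^1 norm (squared) on an interval (0, L) is
  ||u||_{H^1}^2 = ∫_0^L u(x)^2 dx + ∫_0^L u'(x)^2 dx.
Compute u'(x) = -4*x**3 + 6*x + 1.
Then u(x)^2 = x**8 - 6*x**6 - 2*x**5 + 13*x**4 + 6*x**3 - 11*x**2 - 4*x + 4 and u'(x)^2 = 16*x**6 - 48*x**4 - 8*x**3 + 36*x**2 + 12*x + 1.
Integrate each monomial from 0 to 4 using ∫_0^4 c·x^n dx = c·4^(n+1)/(n+1):
  ∫_0^4 u(x)^2 dx = ∫_0^4 (x^8 - 6*x^6 - 2*x^5 + 13*x^4 + 6*x^3 - 11*x^2 - 4*x + 4) dx. Term by term:
    ∫_0^4 x^8 dx = 262144/9;  ∫_0^4 -6*x^6 dx = -98304/7;  ∫_0^4 -2*x^5 dx = -4096/3;
    ∫_0^4 13*x^4 dx = 13312/5;  ∫_0^4 6*x^3 dx = 384;  ∫_0^4 -11*x^2 dx = -704/3;
    ∫_0^4 -4*x dx = -32;  ∫_0^4 4 dx = 16.
  Sum: 262144/9 − 98304/7 − 4096/3 + 13312/5 + 384 − 704/3 − 32 + 16 = 5201936/315.
  ∫_0^4 u'(x)^2 dx = ∫_0^4 (16*x^6 - 48*x^4 - 8*x^3 + 36*x^2 + 12*x + 1) dx. Term by term:
    ∫_0^4 16*x^6 dx = 262144/7;  ∫_0^4 -48*x^4 dx = -49152/5;  ∫_0^4 -8*x^3 dx = -512;
    ∫_0^4 36*x^2 dx = 768;  ∫_0^4 12*x dx = 96;  ∫_0^4 1 dx = 4.
  Sum: 262144/7 − 49152/5 − 512 + 768 + 96 + 4 = 979116/35.
Adding: ||u||_{H^1}^2 = 5201936/315 + 979116/35 = 2802796/63.


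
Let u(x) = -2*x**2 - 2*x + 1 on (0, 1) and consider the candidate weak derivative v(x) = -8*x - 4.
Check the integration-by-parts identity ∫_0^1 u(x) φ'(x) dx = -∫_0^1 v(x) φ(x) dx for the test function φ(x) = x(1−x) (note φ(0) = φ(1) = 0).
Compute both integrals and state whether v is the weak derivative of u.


LHS = 2/3, RHS = 4/3. No, v is not the weak derivative of u.

u(x) = -2*x**2 - 2*x + 1, classical derivative u'(x) = -4*x - 2.
φ(x) = x(1−x), so φ'(x) = 1 - 2*x.
Note φ(0) = φ(1) = 0, so the boundary term u·φ vanishes.
LHS = ∫_0^1 u(x) φ'(x) dx = ∫_0^1 (4*x^3 + 2*x^2 - 4*x + 1) dx. Term by term:
  ∫_0^1 4*x^3 dx = 1;  ∫_0^1 2*x^2 dx = 2/3;  ∫_0^1 -4*x dx = -2;
  ∫_0^1 1 dx = 1.
Sum: 1 + 2/3 − 2 + 1 = 2/3.
So LHS = 2/3.
∫_0^1 v(x) φ(x) dx = ∫_0^1 (8*x^3 - 4*x^2 - 4*x) dx. Term by term:
  ∫_0^1 8*x^3 dx = 2;  ∫_0^1 -4*x^2 dx = -4/3;  ∫_0^1 -4*x dx = -2.
Sum: 2 − 4/3 − 2 = -4/3.
So RHS = -∫_0^1 v(x) φ(x) dx = 4/3.
LHS − RHS = -2/3 ≠ 0, so the identity fails.
(For a valid weak derivative the identity must hold for EVERY test function, in particular this one. The failure shows v is NOT the weak derivative of u.)
Correct weak derivative would be u'(x) = -4*x - 2.


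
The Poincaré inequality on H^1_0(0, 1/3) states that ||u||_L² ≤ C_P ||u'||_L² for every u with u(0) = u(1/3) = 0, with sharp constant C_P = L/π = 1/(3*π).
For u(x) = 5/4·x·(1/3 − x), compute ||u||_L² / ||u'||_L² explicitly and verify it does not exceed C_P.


||u||_L² / ||u'||_L² = sqrt(10)/30 < C_P = 1/(3*π).

u(x) = 5/4·x·(1/3 − x), so u'(x) = 5/12 - 5*x/2.
u(x) = 5/4·x·(1/3 − x) vanishes at x = 0 and x = 1/3, so u ∈ H^1_0(0, 1/3). Differentiate via the product rule and integrate the resulting polynomials term by term.
  ∫_0^1/3 u² dx = ∫_0^1/3 (25*x^4/16 - 25*x^3/24 + 25*x^2/144) dx. Term by term:
    ∫_0^1/3 25*x^4/16 dx = 5/3888;  ∫_0^1/3 -25*x^3/24 dx = -25/7776;  ∫_0^1/3 25*x^2/144 dx = 25/11664.
  Sum: 5/3888 − 25/7776 + 25/11664 = 5/23328.
  ∫_0^1/3 (u')² dx = ∫_0^1/3 (25*x^2/4 - 25*x/12 + 25/144) dx. Term by term:
    ∫_0^1/3 25*x^2/4 dx = 25/324;  ∫_0^1/3 -25*x/12 dx = -25/216;  ∫_0^1/3 25/144 dx = 25/432.
  Sum: 25/324 − 25/216 + 25/432 = 25/1296.
∫_0^1/3 u² dx = 5/23328, so ||u||_L² = sqrt(10)/216.
∫_0^1/3 (u')² dx = 25/1296, so ||u'||_L² = 5/36.
Ratio ||u||_L² / ||u'||_L² = sqrt(10)/30.
Sharp Poincaré constant on H^1_0(0, 1/3) is C_P = L/π = 1/(3*π), achieved by sin(3*π·x).
A polynomial bump cannot attain the sharp Poincaré constant (only the first sine eigenfunction does), so the ratio is strictly less than C_P, consistent with ||u||_L² ≤ C_P ||u'||_L².


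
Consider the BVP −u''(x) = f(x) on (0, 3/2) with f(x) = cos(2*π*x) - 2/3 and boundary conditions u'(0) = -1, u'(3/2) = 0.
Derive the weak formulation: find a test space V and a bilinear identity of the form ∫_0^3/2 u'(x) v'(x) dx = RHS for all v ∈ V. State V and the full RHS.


V = H^1(0, 3/2) (v unrestricted at boundary; u is determined up to an additive constant); weak form: ∫_0^3/2 u'v' dx = ∫_0^3/2 (cos(2*π*x) - 2/3) v dx + v(0) for all v ∈ V.

Multiply both sides by a test function v and integrate from 0 to 3/2:
  ∫_0^3/2 −u''(x) v(x) dx = ∫_0^3/2 f(x) v(x) dx.
Integrate the LHS by parts once:
  ∫_0^3/2 −u'' v dx = −[u'(x) v(x)]_0^3/2 + ∫_0^3/2 u'(x) v'(x) dx.
Thus ∫_0^3/2 u'(x) v'(x) dx = ∫_0^3/2 f(x) v(x) dx + [u'(x) v(x)]_0^3/2.
Choose V so that boundary terms are either known or forced to vanish.
u has inhomogeneous Neumann u'(0) = -1, u'(3/2) = 0. [u' v]_0^3/2 = (0)·v(3/2) − (-1)·v(0) = v(0). Take V = H^1(0, 3/2); boundary term becomes part of RHS.
Weak formulation: find u (satisfying any essential BC) such that ∫_0^3/2 u'(x) v'(x) dx = ∫_0^3/2 f v dx + v(0) for all v ∈ V (Neumann data are natural BCs: they enter the RHS as boundary terms).
Substituting f(x) = cos(2*π*x) - 2/3, the right-hand side is ∫_0^3/2 (cos(2*π*x) - 2/3) v dx + v(0).
Compatibility check (pure Neumann): taking v ≡ 1 ∈ V gives 0 = ∫_0^3/2 f dx + (0) − (-1), i.e. ∫_0^3/2 f dx must equal u'(0) − u'(3/2) = -1. Indeed ∫_0^3/2 (cos(2*π*x) - 2/3) dx = -1, so the data are compatible. The solution is then unique only up to an additive constant (fix it e.g. by requiring ∫_0^3/2 u dx = 0).


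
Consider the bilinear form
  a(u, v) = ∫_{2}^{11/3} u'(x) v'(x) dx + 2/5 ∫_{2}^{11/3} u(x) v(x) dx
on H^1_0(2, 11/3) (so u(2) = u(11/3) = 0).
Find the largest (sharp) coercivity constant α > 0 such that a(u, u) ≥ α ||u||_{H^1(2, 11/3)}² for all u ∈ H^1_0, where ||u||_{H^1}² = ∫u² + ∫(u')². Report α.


α = (10 + 9*π^2)/(25 + 9*π^2)

Coercivity of a(·,·) on H^1_0(2, 11/3) means a(u, u) ≥ α ||u||_{H^1}² for every u ∈ H^1_0.
The interval has length L = 5/3, and Poincaré/coercivity depend only on L. Here a(u, u) = ∫(u')² + (2/5)·∫u².
Here 0 < c = 2/5 < 1. The condition a(u,u) ≥ α||u||_{H^1}² reads (1−α)∫(u')² ≥ (α−c)∫u². Any admissible α is ≤ 1 (rapidly oscillating u have ∫u²/∫(u')² → 0), and α = 1 would force 0 ≥ (1−c)∫u², impossible since c < 1; so 1−α > 0. By the sharp Poincaré inequality on H^1_0 of an interval of length L, ∫(u')² ≥ (π/L)²∫u² with equality for the first sine mode sin(π(x−x₀)/L) (x₀ the left endpoint), so the inequality holds for all u iff (1−α)(π/L)² ≥ α − c, i.e. α ≤ ((π/L)² + c)/((π/L)² + 1) = (1 + c(L/π)²)/(1 + (L/π)²). With (π/L)² = 9*π^2/25 and c = 2/5, the largest admissible constant is α = ((π/L)² + c)/((π/L)² + 1).
Simplifying, α = (10 + 9*π^2)/(25 + 9*π^2).


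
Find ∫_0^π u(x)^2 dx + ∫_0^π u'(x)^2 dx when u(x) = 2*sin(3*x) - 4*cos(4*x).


||u||_{H^1(0,π)}^2 = 1632/7 + 156*π

u'(x) = 16*sin(4*x) + 6*cos(3*x).
Expand u² and (u')² and integrate term by term on (0, π), using: for integers n ≥ 1, ∫_0^π sin²(nx) dx = ∫_0^π cos²(nx) dx = π/2; for n ≠ n', ∫_0^π sin(nx)sin(n'x) dx = ∫_0^π cos(nx)cos(n'x) dx = 0; and by product-to-sum, ∫_0^π sin(nx)cos(n'x) dx = ½∫_0^π [sin((n+n')x) + sin((n−n')x)] dx, which is 0 when n+n' is even and 2n/(n²−n'²) when n+n' is odd (it need not vanish on (0, π)).
  u² squared terms: (-4)²·∫cos(4x)² dx = 16·π/2 = 8*π;  (2)²·∫sin(3x)² dx = 4·π/2 = 2*π.
  u² cross terms: 2·(-4)·(2)·∫cos(4x)·sin(3x) dx = -16·(-6/7) = 96/7.
  So ∫_0^π u² dx = 8*π + 2*π + 96/7 = 96/7 + 10*π.
  (u')² squared terms: (6)²·∫cos(3x)² dx = 36·π/2 = 18*π;  (16)²·∫sin(4x)² dx = 256·π/2 = 128*π.
  (u')² cross terms: 2·(6)·(16)·∫cos(3x)·sin(4x) dx = 192·(8/7) = 1536/7.
  So ∫_0^π (u')² dx = 18*π + 128*π + 1536/7 = 1536/7 + 146*π.
||u||_{H^1}^2 = (96/7 + 10*π) + (1536/7 + 146*π) = 1632/7 + 156*π.


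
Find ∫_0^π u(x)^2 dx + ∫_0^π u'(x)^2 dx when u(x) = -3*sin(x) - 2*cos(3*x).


||u||_{H^1(0,π)}^2 = 29*π

u'(x) = 6*sin(3*x) - 3*cos(x).
Expand u² and (u')² and integrate term by term on (0, π), using: for integers n ≥ 1, ∫_0^π sin²(nx) dx = ∫_0^π cos²(nx) dx = π/2; for n ≠ n', ∫_0^π sin(nx)sin(n'x) dx = ∫_0^π cos(nx)cos(n'x) dx = 0; and by product-to-sum, ∫_0^π sin(nx)cos(n'x) dx = ½∫_0^π [sin((n+n')x) + sin((n−n')x)] dx, which is 0 when n+n' is even and 2n/(n²−n'²) when n+n' is odd (it need not vanish on (0, π)).
  u² squared terms: (-3)²·∫sin(x)² dx = 9·π/2 = 9*π/2;  (-2)²·∫cos(3x)² dx = 4·π/2 = 2*π.
  u² cross terms: 2·(-3)·(-2)·∫sin(x)·cos(3x) dx = 12·(0) = 0.
  So ∫_0^π u² dx = 9*π/2 + 2*π + 0 = 13*π/2.
  (u')² squared terms: (-3)²·∫cos(x)² dx = 9·π/2 = 9*π/2;  (6)²·∫sin(3x)² dx = 36·π/2 = 18*π.
  (u')² cross terms: 2·(-3)·(6)·∫cos(x)·sin(3x) dx = -36·(0) = 0.
  So ∫_0^π (u')² dx = 9*π/2 + 18*π + 0 = 45*π/2.
||u||_{H^1}^2 = (13*π/2) + (45*π/2) = 29*π.


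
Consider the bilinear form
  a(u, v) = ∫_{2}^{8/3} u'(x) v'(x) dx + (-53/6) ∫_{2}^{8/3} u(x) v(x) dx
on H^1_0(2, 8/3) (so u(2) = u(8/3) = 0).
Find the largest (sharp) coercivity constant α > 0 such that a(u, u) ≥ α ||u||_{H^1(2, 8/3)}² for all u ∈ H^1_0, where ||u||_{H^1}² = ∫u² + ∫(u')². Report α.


α = (-106 + 27*π^2)/(3*(4 + 9*π^2))

Coercivity of a(·,·) on H^1_0(2, 8/3) means a(u, u) ≥ α ||u||_{H^1}² for every u ∈ H^1_0.
The interval has length L = 2/3, and Poincaré/coercivity depend only on L. Here a(u, u) = ∫(u')² + (-53/6)·∫u².
Here c = -53/6 < 0 with |c| < (π/L)² = 9*π^2/4, so coercivity still holds. The condition a(u,u) ≥ α||u||_{H^1}² reads (1−α)∫(u')² ≥ (α−c)∫u². Any admissible α is ≤ 1 (rapidly oscillating u have ∫u²/∫(u')² → 0), and α = 1 would force 0 ≥ (1−c)∫u², impossible since c < 1; so 1−α > 0. By the sharp Poincaré inequality on H^1_0 of an interval of length L, ∫(u')² ≥ (π/L)²∫u² with equality for the first sine mode sin(π(x−x₀)/L) (x₀ the left endpoint), so the inequality holds for all u iff (1−α)(π/L)² ≥ α − c, i.e. α ≤ ((π/L)² + c)/((π/L)² + 1) = (1 + c(L/π)²)/(1 + (L/π)²). (Direct route, valid since c ≤ 0: Poincaré gives c∫u² ≥ c(L/π)²∫(u')², so a(u,u) ≥ (1 + c(L/π)²)∫(u')², while ||u||_{H^1}² ≤ (1 + (L/π)²)∫(u')²; dividing yields the same α.) With (π/L)² = 9*π^2/4 and c = -53/6, the largest admissible constant is α = ((π/L)² + c)/((π/L)² + 1).
Simplifying, α = (-106 + 27*π^2)/(3*(4 + 9*π^2)).


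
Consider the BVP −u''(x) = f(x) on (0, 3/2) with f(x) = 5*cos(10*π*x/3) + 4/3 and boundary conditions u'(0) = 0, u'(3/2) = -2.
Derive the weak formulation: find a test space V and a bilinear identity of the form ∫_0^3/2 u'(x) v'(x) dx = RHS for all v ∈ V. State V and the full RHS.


V = H^1(0, 3/2) (v unrestricted at boundary; u is determined up to an additive constant); weak form: ∫_0^3/2 u'v' dx = ∫_0^3/2 (5*cos(10*π*x/3) + 4/3) v dx − 2·v(3/2) for all v ∈ V.

Multiply both sides by a test function v and integrate from 0 to 3/2:
  ∫_0^3/2 −u''(x) v(x) dx = ∫_0^3/2 f(x) v(x) dx.
Integrate the LHS by parts once:
  ∫_0^3/2 −u'' v dx = −[u'(x) v(x)]_0^3/2 + ∫_0^3/2 u'(x) v'(x) dx.
Thus ∫_0^3/2 u'(x) v'(x) dx = ∫_0^3/2 f(x) v(x) dx + [u'(x) v(x)]_0^3/2.
Choose V so that boundary terms are either known or forced to vanish.
u has inhomogeneous Neumann u'(0) = 0, u'(3/2) = -2. [u' v]_0^3/2 = (-2)·v(3/2) − (0)·v(0) = − 2·v(3/2). Take V = H^1(0, 3/2); boundary term becomes part of RHS.
Weak formulation: find u (satisfying any essential BC) such that ∫_0^3/2 u'(x) v'(x) dx = ∫_0^3/2 f v dx − 2·v(3/2) for all v ∈ V (Neumann data are natural BCs: they enter the RHS as boundary terms).
Substituting f(x) = 5*cos(10*π*x/3) + 4/3, the right-hand side is ∫_0^3/2 (5*cos(10*π*x/3) + 4/3) v dx − 2·v(3/2).
Compatibility check (pure Neumann): taking v ≡ 1 ∈ V gives 0 = ∫_0^3/2 f dx + (-2) − (0), i.e. ∫_0^3/2 f dx must equal u'(0) − u'(3/2) = 2. Indeed ∫_0^3/2 (5*cos(10*π*x/3) + 4/3) dx = 2, so the data are compatible. The solution is then unique only up to an additive constant (fix it e.g. by requiring ∫_0^3/2 u dx = 0).


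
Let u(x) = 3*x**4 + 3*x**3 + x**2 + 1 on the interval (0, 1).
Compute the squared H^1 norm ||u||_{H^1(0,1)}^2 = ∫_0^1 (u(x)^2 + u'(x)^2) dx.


||u||_{H^1}^2 = 14513/140

The H^1 norm (squared) on an interval (0, L) is
  ||u||_{H^1}^2 = ∫_0^L u(x)^2 dx + ∫_0^L u'(x)^2 dx.
Compute u'(x) = 12*x**3 + 9*x**2 + 2*x.
Then u(x)^2 = 9*x**8 + 18*x**7 + 15*x**6 + 6*x**5 + 7*x**4 + 6*x**3 + 2*x**2 + 1 and u'(x)^2 = 144*x**6 + 216*x**5 + 129*x**4 + 36*x**3 + 4*x**2.
Integrate each monomial from 0 to 1 using ∫_0^1 c·x^n dx = c·1^(n+1)/(n+1):
  ∫_0^1 u(x)^2 dx = ∫_0^1 (9*x^8 + 18*x^7 + 15*x^6 + 6*x^5 + 7*x^4 + 6*x^3 + 2*x^2 + 1) dx. Term by term:
    ∫_0^1 9*x^8 dx = 1;  ∫_0^1 18*x^7 dx = 9/4;  ∫_0^1 15*x^6 dx = 15/7;
    ∫_0^1 6*x^5 dx = 1;  ∫_0^1 7*x^4 dx = 7/5;  ∫_0^1 6*x^3 dx = 3/2;
    ∫_0^1 2*x^2 dx = 2/3;  ∫_0^1 1 dx = 1.
  Sum: 1 + 9/4 + 15/7 + 1 + 7/5 + 3/2 + 2/3 + 1 = 4603/420.
  ∫_0^1 u'(x)^2 dx = ∫_0^1 (144*x^6 + 216*x^5 + 129*x^4 + 36*x^3 + 4*x^2) dx. Term by term:
    ∫_0^1 144*x^6 dx = 144/7;  ∫_0^1 216*x^5 dx = 36;  ∫_0^1 129*x^4 dx = 129/5;
    ∫_0^1 36*x^3 dx = 9;  ∫_0^1 4*x^2 dx = 4/3.
  Sum: 144/7 + 36 + 129/5 + 9 + 4/3 = 9734/105.
Adding: ||u||_{H^1}^2 = 4603/420 + 9734/105 = 14513/140.


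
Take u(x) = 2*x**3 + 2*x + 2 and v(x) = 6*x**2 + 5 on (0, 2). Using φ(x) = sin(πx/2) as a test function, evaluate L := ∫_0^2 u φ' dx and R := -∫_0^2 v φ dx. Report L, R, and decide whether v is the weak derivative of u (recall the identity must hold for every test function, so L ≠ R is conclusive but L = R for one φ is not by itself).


LHS = -56/π + 192/π^3, RHS = -68/π + 192/π^3. No, v is not the weak derivative of u.

u(x) = 2*x**3 + 2*x + 2, classical derivative u'(x) = 6*x**2 + 2.
φ(x) = sin(πx/2), so φ'(x) = π*cos(π*x/2)/2.
Note φ(0) = φ(2) = 0, so the boundary term u·φ vanishes.
LHS = ∫_0^2 u(x) φ'(x) dx = ∫_0^2 (π*x^3*cos(π*x/2) + π*x*cos(π*x/2) + π*cos(π*x/2)) dx. Term by term:
  ∫_0^2 π*cos(π*x/2) dx = 0;  ∫_0^2 π*x*cos(π*x/2) dx = -8/π;  ∫_0^2 π*x^3*cos(π*x/2) dx = -48/π + 192/π^3.
Sum: 0 − 8/π + -48/π + 192/π^3 = -56/π + 192/π^3.
So LHS = -56/π + 192/π^3.
∫_0^2 v(x) φ(x) dx = ∫_0^2 (6*x^2*sin(π*x/2) + 5*sin(π*x/2)) dx. Term by term:
  ∫_0^2 5*sin(π*x/2) dx = 20/π;  ∫_0^2 6*x^2*sin(π*x/2) dx = -192/π^3 + 48/π.
Sum: 20/π + -192/π^3 + 48/π = -192/π^3 + 68/π.
So RHS = -∫_0^2 v(x) φ(x) dx = -68/π + 192/π^3.
LHS − RHS = 12/π ≠ 0, so the identity fails.
(For a valid weak derivative the identity must hold for EVERY test function, in particular this one. The failure shows v is NOT the weak derivative of u.)
Correct weak derivative would be u'(x) = 6*x**2 + 2.


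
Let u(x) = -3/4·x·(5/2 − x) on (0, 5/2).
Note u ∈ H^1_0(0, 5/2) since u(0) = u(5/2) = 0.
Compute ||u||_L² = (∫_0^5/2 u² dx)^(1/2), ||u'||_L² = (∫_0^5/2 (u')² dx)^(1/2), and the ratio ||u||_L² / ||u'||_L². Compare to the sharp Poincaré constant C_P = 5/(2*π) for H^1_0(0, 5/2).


||u||_L² / ||u'||_L² = sqrt(10)/4 < C_P = 5/(2*π).

u(x) = -3/4·x·(5/2 − x), so u'(x) = 3*x/2 - 15/8.
u(x) = -3/4·x·(5/2 − x) vanishes at x = 0 and x = 5/2, so u ∈ H^1_0(0, 5/2). Differentiate via the product rule and integrate the resulting polynomials term by term.
  ∫_0^5/2 u² dx = ∫_0^5/2 (9*x^4/16 - 45*x^3/16 + 225*x^2/64) dx. Term by term:
    ∫_0^5/2 9*x^4/16 dx = 5625/512;  ∫_0^5/2 -45*x^3/16 dx = -28125/1024;  ∫_0^5/2 225*x^2/64 dx = 9375/512.
  Sum: 5625/512 − 28125/1024 + 9375/512 = 1875/1024.
  ∫_0^5/2 (u')² dx = ∫_0^5/2 (9*x^2/4 - 45*x/8 + 225/64) dx. Term by term:
    ∫_0^5/2 9*x^2/4 dx = 375/32;  ∫_0^5/2 -45*x/8 dx = -1125/64;  ∫_0^5/2 225/64 dx = 1125/128.
  Sum: 375/32 − 1125/64 + 1125/128 = 375/128.
∫_0^5/2 u² dx = 1875/1024, so ||u||_L² = 25*sqrt(3)/32.
∫_0^5/2 (u')² dx = 375/128, so ||u'||_L² = 5*sqrt(30)/16.
Ratio ||u||_L² / ||u'||_L² = sqrt(10)/4.
Sharp Poincaré constant on H^1_0(0, 5/2) is C_P = L/π = 5/(2*π), achieved by sin(2*π/5·x).
A polynomial bump cannot attain the sharp Poincaré constant (only the first sine eigenfunction does), so the ratio is strictly less than C_P, consistent with ||u||_L² ≤ C_P ||u'||_L².


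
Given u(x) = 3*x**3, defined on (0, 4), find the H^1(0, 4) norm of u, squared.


||u||_{H^1}^2 = 1317888/35

The H^1 norm (squared) on an interval (0, L) is
  ||u||_{H^1}^2 = ∫_0^L u(x)^2 dx + ∫_0^L u'(x)^2 dx.
Compute u'(x) = 9*x**2.
Then u(x)^2 = 9*x**6 and u'(x)^2 = 81*x**4.
Integrate each monomial from 0 to 4 using ∫_0^4 c·x^n dx = c·4^(n+1)/(n+1):
  ∫_0^4 u(x)^2 dx = ∫_0^4 (9*x^6) dx. Term by term:
    ∫_0^4 9*x^6 dx = 147456/7.
  ∫_0^4 u'(x)^2 dx = ∫_0^4 (81*x^4) dx. Term by term:
    ∫_0^4 81*x^4 dx = 82944/5.
Adding: ||u||_{H^1}^2 = 147456/7 + 82944/5 = 1317888/35.


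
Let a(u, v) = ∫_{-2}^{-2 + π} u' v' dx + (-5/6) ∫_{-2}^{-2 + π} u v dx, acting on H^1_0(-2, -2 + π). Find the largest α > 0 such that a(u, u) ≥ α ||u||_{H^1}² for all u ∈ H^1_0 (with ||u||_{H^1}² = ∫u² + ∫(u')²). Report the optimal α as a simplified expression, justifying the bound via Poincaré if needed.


α = 1/12

Coercivity of a(·,·) on H^1_0(-2, -2 + π) means a(u, u) ≥ α ||u||_{H^1}² for every u ∈ H^1_0.
The interval has length L = π, and Poincaré/coercivity depend only on L. Here a(u, u) = ∫(u')² + (-5/6)·∫u².
Here c = -5/6 < 0 with |c| < (π/L)² = 1, so coercivity still holds. The condition a(u,u) ≥ α||u||_{H^1}² reads (1−α)∫(u')² ≥ (α−c)∫u². Any admissible α is ≤ 1 (rapidly oscillating u have ∫u²/∫(u')² → 0), and α = 1 would force 0 ≥ (1−c)∫u², impossible since c < 1; so 1−α > 0. By the sharp Poincaré inequality on H^1_0 of an interval of length L, ∫(u')² ≥ (π/L)²∫u² with equality for the first sine mode sin(π(x−x₀)/L) (x₀ the left endpoint), so the inequality holds for all u iff (1−α)(π/L)² ≥ α − c, i.e. α ≤ ((π/L)² + c)/((π/L)² + 1) = (1 + c(L/π)²)/(1 + (L/π)²). (Direct route, valid since c ≤ 0: Poincaré gives c∫u² ≥ c(L/π)²∫(u')², so a(u,u) ≥ (1 + c(L/π)²)∫(u')², while ||u||_{H^1}² ≤ (1 + (L/π)²)∫(u')²; dividing yields the same α.) With (π/L)² = 1 and c = -5/6, the largest admissible constant is α = ((π/L)² + c)/((π/L)² + 1).
Simplifying, α = 1/12.


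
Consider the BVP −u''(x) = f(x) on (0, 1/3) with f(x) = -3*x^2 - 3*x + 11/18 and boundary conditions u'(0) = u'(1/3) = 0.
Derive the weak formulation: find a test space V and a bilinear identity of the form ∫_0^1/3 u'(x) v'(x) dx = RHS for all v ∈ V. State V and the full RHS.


V = H^1(0, 1/3) (no boundary constraint on v; u is determined up to an additive constant); weak form: ∫_0^1/3 u'v' dx = ∫_0^1/3 (-3*x^2 - 3*x + 11/18) v dx for all v ∈ V.

Multiply both sides by a test function v and integrate from 0 to 1/3:
  ∫_0^1/3 −u''(x) v(x) dx = ∫_0^1/3 f(x) v(x) dx.
Integrate the LHS by parts once:
  ∫_0^1/3 −u'' v dx = −[u'(x) v(x)]_0^1/3 + ∫_0^1/3 u'(x) v'(x) dx.
Thus ∫_0^1/3 u'(x) v'(x) dx = ∫_0^1/3 f(x) v(x) dx + [u'(x) v(x)]_0^1/3.
Choose V so that boundary terms are either known or forced to vanish.
u has homogeneous Neumann: u'(0) = u'(1/3) = 0. So [u' v]_0^1/3 = 0·v(1/3) − 0·v(0) = 0 for any v; take V = H^1(0, 1/3).
Weak formulation: find u (satisfying any essential BC) such that ∫_0^1/3 u'(x) v'(x) dx = ∫_0^1/3 f v dx for all v ∈ V (homogeneous Neumann, so boundary terms vanish).
Substituting f(x) = -3*x^2 - 3*x + 11/18, the right-hand side is ∫_0^1/3 (-3*x^2 - 3*x + 11/18) v dx.
Compatibility check (pure Neumann): taking v ≡ 1 ∈ V gives 0 = ∫_0^1/3 f dx + (0) − (0), i.e. ∫_0^1/3 f dx must equal u'(0) − u'(1/3) = 0. Indeed ∫_0^1/3 (-3*x^2 - 3*x + 11/18) dx = 0, so the data are compatible. The solution is then unique only up to an additive constant (fix it e.g. by requiring ∫_0^1/3 u dx = 0).


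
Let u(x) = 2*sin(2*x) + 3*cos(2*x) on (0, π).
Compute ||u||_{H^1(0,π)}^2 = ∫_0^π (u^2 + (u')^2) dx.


||u||_{H^1(0,π)}^2 = 65*π/2

u'(x) = -6*sin(2*x) + 4*cos(2*x).
Expand u² and (u')² and integrate term by term on (0, π), using: for integers n ≥ 1, ∫_0^π sin²(nx) dx = ∫_0^π cos²(nx) dx = π/2; for n ≠ n', ∫_0^π sin(nx)sin(n'x) dx = ∫_0^π cos(nx)cos(n'x) dx = 0; and by product-to-sum, ∫_0^π sin(nx)cos(n'x) dx = ½∫_0^π [sin((n+n')x) + sin((n−n')x)] dx, which is 0 when n+n' is even and 2n/(n²−n'²) when n+n' is odd (it need not vanish on (0, π)).
  u² squared terms: (2)²·∫sin(2x)² dx = 4·π/2 = 2*π;  (3)²·∫cos(2x)² dx = 9·π/2 = 9*π/2.
  u² cross terms: 2·(2)·(3)·∫sin(2x)·cos(2x) dx = 12·(0) = 0.
  So ∫_0^π u² dx = 2*π + 9*π/2 + 0 = 13*π/2.
  (u')² squared terms: (-6)²·∫sin(2x)² dx = 36·π/2 = 18*π;  (4)²·∫cos(2x)² dx = 16·π/2 = 8*π.
  (u')² cross terms: 2·(-6)·(4)·∫sin(2x)·cos(2x) dx = -48·(0) = 0.
  So ∫_0^π (u')² dx = 18*π + 8*π + 0 = 26*π.
||u||_{H^1}^2 = (13*π/2) + (26*π) = 65*π/2.


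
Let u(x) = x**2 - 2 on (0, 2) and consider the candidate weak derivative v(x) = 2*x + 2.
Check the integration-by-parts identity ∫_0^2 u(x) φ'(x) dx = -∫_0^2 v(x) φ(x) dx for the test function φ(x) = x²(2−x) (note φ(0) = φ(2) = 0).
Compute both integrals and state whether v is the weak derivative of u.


LHS = -16/5, RHS = -88/15. No, v is not the weak derivative of u.

u(x) = x**2 - 2, classical derivative u'(x) = 2*x.
φ(x) = x²(2−x), so φ'(x) = x*(4 - 3*x).
Note φ(0) = φ(2) = 0, so the boundary term u·φ vanishes.
LHS = ∫_0^2 u(x) φ'(x) dx = ∫_0^2 (-3*x^4 + 4*x^3 + 6*x^2 - 8*x) dx. Term by term:
  ∫_0^2 -3*x^4 dx = -96/5;  ∫_0^2 4*x^3 dx = 16;  ∫_0^2 6*x^2 dx = 16;
  ∫_0^2 -8*x dx = -16.
Sum: -96/5 + 16 + 16 − 16 = -16/5.
So LHS = -16/5.
∫_0^2 v(x) φ(x) dx = ∫_0^2 (-2*x^4 + 2*x^3 + 4*x^2) dx. Term by term:
  ∫_0^2 -2*x^4 dx = -64/5;  ∫_0^2 2*x^3 dx = 8;  ∫_0^2 4*x^2 dx = 32/3.
Sum: -64/5 + 8 + 32/3 = 88/15.
So RHS = -∫_0^2 v(x) φ(x) dx = -88/15.
LHS − RHS = 8/3 ≠ 0, so the identity fails.
(For a valid weak derivative the identity must hold for EVERY test function, in particular this one. The failure shows v is NOT the weak derivative of u.)
Correct weak derivative would be u'(x) = 2*x.


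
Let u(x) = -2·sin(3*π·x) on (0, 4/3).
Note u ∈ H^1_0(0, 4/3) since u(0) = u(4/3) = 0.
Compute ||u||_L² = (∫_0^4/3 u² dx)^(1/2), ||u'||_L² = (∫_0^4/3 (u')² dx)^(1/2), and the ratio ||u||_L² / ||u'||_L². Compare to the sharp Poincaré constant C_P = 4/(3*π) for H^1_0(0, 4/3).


||u||_L² / ||u'||_L² = 1/(3*π) < C_P = 4/(3*π).

u(x) = -2·sin(3*π·x), so u'(x) = -6*π*cos(3*π*x).
Writing u(x) = A·sin(kπx/L) with A = -2 and k = 4, use ∫_0^L sin²(kπx/L) dx = L/2 and ∫_0^L cos²(kπx/L) dx = L/2.
u² = 4·sin²(3*π·x) and (u')² = 36*π^2·cos²(3*π·x), and each of sin², cos² integrates to L/2 = 2/3 over (0, 4/3).
∫_0^4/3 u² dx = 8/3, so ||u||_L² = 2*sqrt(6)/3.
∫_0^4/3 (u')² dx = 24*π^2, so ||u'||_L² = 2*sqrt(6)*π.
Ratio ||u||_L² / ||u'||_L² = 1/(3*π).
Sharp Poincaré constant on H^1_0(0, 4/3) is C_P = L/π = 4/(3*π), achieved by sin(3*π/4·x).
This is the k = 4 harmonic; the ratio L/(kπ) is strictly less than C_P = L/π, consistent with the sharp inequality ||u||_L² ≤ C_P ||u'||_L².


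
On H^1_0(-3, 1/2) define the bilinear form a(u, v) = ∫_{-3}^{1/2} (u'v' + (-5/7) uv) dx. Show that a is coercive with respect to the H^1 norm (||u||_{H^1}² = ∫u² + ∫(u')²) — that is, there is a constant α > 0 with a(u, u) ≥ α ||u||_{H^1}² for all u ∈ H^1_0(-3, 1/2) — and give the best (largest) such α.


α = (-35 + 4*π^2)/(4*π^2 + 49)

Coercivity of a(·,·) on H^1_0(-3, 1/2) means a(u, u) ≥ α ||u||_{H^1}² for every u ∈ H^1_0.
The interval has length L = 7/2, and Poincaré/coercivity depend only on L. Here a(u, u) = ∫(u')² + (-5/7)·∫u².
Here c = -5/7 < 0 with |c| < (π/L)² = 4*π^2/49, so coercivity still holds. The condition a(u,u) ≥ α||u||_{H^1}² reads (1−α)∫(u')² ≥ (α−c)∫u². Any admissible α is ≤ 1 (rapidly oscillating u have ∫u²/∫(u')² → 0), and α = 1 would force 0 ≥ (1−c)∫u², impossible since c < 1; so 1−α > 0. By the sharp Poincaré inequality on H^1_0 of an interval of length L, ∫(u')² ≥ (π/L)²∫u² with equality for the first sine mode sin(π(x−x₀)/L) (x₀ the left endpoint), so the inequality holds for all u iff (1−α)(π/L)² ≥ α − c, i.e. α ≤ ((π/L)² + c)/((π/L)² + 1) = (1 + c(L/π)²)/(1 + (L/π)²). (Direct route, valid since c ≤ 0: Poincaré gives c∫u² ≥ c(L/π)²∫(u')², so a(u,u) ≥ (1 + c(L/π)²)∫(u')², while ||u||_{H^1}² ≤ (1 + (L/π)²)∫(u')²; dividing yields the same α.) With (π/L)² = 4*π^2/49 and c = -5/7, the largest admissible constant is α = ((π/L)² + c)/((π/L)² + 1).
Simplifying, α = (-35 + 4*π^2)/(4*π^2 + 49).


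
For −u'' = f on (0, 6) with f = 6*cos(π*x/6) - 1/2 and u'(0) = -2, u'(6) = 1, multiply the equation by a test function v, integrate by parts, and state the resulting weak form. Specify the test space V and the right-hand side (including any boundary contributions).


V = H^1(0, 6) (v unrestricted at boundary; u is determined up to an additive constant); weak form: ∫_0^6 u'v' dx = ∫_0^6 (6*cos(π*x/6) - 1/2) v dx + v(6) + 2·v(0) for all v ∈ V.

Multiply both sides by a test function v and integrate from 0 to 6:
  ∫_0^6 −u''(x) v(x) dx = ∫_0^6 f(x) v(x) dx.
Integrate the LHS by parts once:
  ∫_0^6 −u'' v dx = −[u'(x) v(x)]_0^6 + ∫_0^6 u'(x) v'(x) dx.
Thus ∫_0^6 u'(x) v'(x) dx = ∫_0^6 f(x) v(x) dx + [u'(x) v(x)]_0^6.
Choose V so that boundary terms are either known or forced to vanish.
u has inhomogeneous Neumann u'(0) = -2, u'(6) = 1. [u' v]_0^6 = (1)·v(6) − (-2)·v(0) = v(6) + 2·v(0). Take V = H^1(0, 6); boundary term becomes part of RHS.
Weak formulation: find u (satisfying any essential BC) such that ∫_0^6 u'(x) v'(x) dx = ∫_0^6 f v dx + v(6) + 2·v(0) for all v ∈ V (Neumann data are natural BCs: they enter the RHS as boundary terms).
Substituting f(x) = 6*cos(π*x/6) - 1/2, the right-hand side is ∫_0^6 (6*cos(π*x/6) - 1/2) v dx + v(6) + 2·v(0).
Compatibility check (pure Neumann): taking v ≡ 1 ∈ V gives 0 = ∫_0^6 f dx + (1) − (-2), i.e. ∫_0^6 f dx must equal u'(0) − u'(6) = -3. Indeed ∫_0^6 (6*cos(π*x/6) - 1/2) dx = -3, so the data are compatible. The solution is then unique only up to an additive constant (fix it e.g. by requiring ∫_0^6 u dx = 0).


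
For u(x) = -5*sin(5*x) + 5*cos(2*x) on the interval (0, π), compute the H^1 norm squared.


||u||_{H^1(0,π)}^2 = -2500/21 + 775*π/2

u'(x) = -10*sin(2*x) - 25*cos(5*x).
Expand u² and (u')² and integrate term by term on (0, π), using: for integers n ≥ 1, ∫_0^π sin²(nx) dx = ∫_0^π cos²(nx) dx = π/2; for n ≠ n', ∫_0^π sin(nx)sin(n'x) dx = ∫_0^π cos(nx)cos(n'x) dx = 0; and by product-to-sum, ∫_0^π sin(nx)cos(n'x) dx = ½∫_0^π [sin((n+n')x) + sin((n−n')x)] dx, which is 0 when n+n' is even and 2n/(n²−n'²) when n+n' is odd (it need not vanish on (0, π)).
  u² squared terms: (-5)²·∫sin(5x)² dx = 25·π/2 = 25*π/2;  (5)²·∫cos(2x)² dx = 25·π/2 = 25*π/2.
  u² cross terms: 2·(-5)·(5)·∫sin(5x)·cos(2x) dx = -50·(10/21) = -500/21.
  So ∫_0^π u² dx = 25*π/2 + 25*π/2 − 500/21 = -500/21 + 25*π.
  (u')² squared terms: (-25)²·∫cos(5x)² dx = 625·π/2 = 625*π/2;  (-10)²·∫sin(2x)² dx = 100·π/2 = 50*π.
  (u')² cross terms: 2·(-25)·(-10)·∫cos(5x)·sin(2x) dx = 500·(-4/21) = -2000/21.
  So ∫_0^π (u')² dx = 625*π/2 + 50*π − 2000/21 = -2000/21 + 725*π/2.
||u||_{H^1}^2 = (-500/21 + 25*π) + (-2000/21 + 725*π/2) = -2500/21 + 775*π/2.


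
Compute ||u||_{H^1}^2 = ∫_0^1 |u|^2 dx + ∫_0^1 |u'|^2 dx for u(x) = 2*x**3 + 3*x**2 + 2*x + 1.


||u||_{H^1}^2 = 8138/105

The H^1 norm (squared) on an interval (0, L) is
  ||u||_{H^1}^2 = ∫_0^L u(x)^2 dx + ∫_0^L u'(x)^2 dx.
Compute u'(x) = 6*x**2 + 6*x + 2.
Then u(x)^2 = 4*x**6 + 12*x**5 + 17*x**4 + 16*x**3 + 10*x**2 + 4*x + 1 and u'(x)^2 = 36*x**4 + 72*x**3 + 60*x**2 + 24*x + 4.
Integrate each monomial from 0 to 1 using ∫_0^1 c·x^n dx = c·1^(n+1)/(n+1):
  ∫_0^1 u(x)^2 dx = ∫_0^1 (4*x^6 + 12*x^5 + 17*x^4 + 16*x^3 + 10*x^2 + 4*x + 1) dx. Term by term:
    ∫_0^1 4*x^6 dx = 4/7;  ∫_0^1 12*x^5 dx = 2;  ∫_0^1 17*x^4 dx = 17/5;
    ∫_0^1 16*x^3 dx = 4;  ∫_0^1 10*x^2 dx = 10/3;  ∫_0^1 4*x dx = 2;
    ∫_0^1 1 dx = 1.
  Sum: 4/7 + 2 + 17/5 + 4 + 10/3 + 2 + 1 = 1712/105.
  ∫_0^1 u'(x)^2 dx = ∫_0^1 (36*x^4 + 72*x^3 + 60*x^2 + 24*x + 4) dx. Term by term:
    ∫_0^1 36*x^4 dx = 36/5;  ∫_0^1 72*x^3 dx = 18;  ∫_0^1 60*x^2 dx = 20;
    ∫_0^1 24*x dx = 12;  ∫_0^1 4 dx = 4.
  Sum: 36/5 + 18 + 20 + 12 + 4 = 306/5.
Adding: ||u||_{H^1}^2 = 1712/105 + 306/5 = 8138/105.


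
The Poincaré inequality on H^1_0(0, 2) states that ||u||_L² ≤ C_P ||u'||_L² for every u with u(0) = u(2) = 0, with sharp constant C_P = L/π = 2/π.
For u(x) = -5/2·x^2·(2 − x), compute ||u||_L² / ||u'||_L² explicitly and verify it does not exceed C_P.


||u||_L² / ||u'||_L² = sqrt(14)/7 < C_P = 2/π.

u(x) = -5/2·x^2·(2 − x), so u'(x) = 5*x*(3*x - 4)/2.
u(x) = -5/2·x^2·(2 − x) vanishes at x = 0 and x = 2, so u ∈ H^1_0(0, 2). Differentiate via the product rule and integrate the resulting polynomials term by term.
  ∫_0^2 u² dx = ∫_0^2 (25*x^6/4 - 25*x^5 + 25*x^4) dx. Term by term:
    ∫_0^2 25*x^6/4 dx = 800/7;  ∫_0^2 -25*x^5 dx = -800/3;  ∫_0^2 25*x^4 dx = 160.
  Sum: 800/7 − 800/3 + 160 = 160/21.
  ∫_0^2 (u')² dx = ∫_0^2 (225*x^4/4 - 150*x^3 + 100*x^2) dx. Term by term:
    ∫_0^2 225*x^4/4 dx = 360;  ∫_0^2 -150*x^3 dx = -600;  ∫_0^2 100*x^2 dx = 800/3.
  Sum: 360 − 600 + 800/3 = 80/3.
∫_0^2 u² dx = 160/21, so ||u||_L² = 4*sqrt(210)/21.
∫_0^2 (u')² dx = 80/3, so ||u'||_L² = 4*sqrt(15)/3.
Ratio ||u||_L² / ||u'||_L² = sqrt(14)/7.
Sharp Poincaré constant on H^1_0(0, 2) is C_P = L/π = 2/π, achieved by sin(π/2·x).
A polynomial bump cannot attain the sharp Poincaré constant (only the first sine eigenfunction does), so the ratio is strictly less than C_P, consistent with ||u||_L² ≤ C_P ||u'||_L².
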